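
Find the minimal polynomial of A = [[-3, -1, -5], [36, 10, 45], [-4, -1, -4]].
The characteristic polynomial factors as (x - 1)^3. The minimal polynomial is ∏(x - λ)^{k_λ} where k_λ is the size of the largest Jordan block at λ.

For λ = 1: rank(A - I) = 1, and the largest Jordan block has size 2 (the smallest k with rank((A - I)^k) = rank((A - I)^(k+1))).

So m_A(x) = (x - 1)^2.

m_A(x) = (x - 1)^2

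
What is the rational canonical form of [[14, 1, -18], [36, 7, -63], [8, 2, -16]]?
R = [[0, 0, -20], [1, 0, 4], [0, 1, 5]]

The invariant factors of A (the non-unit diagonal entries of the Smith normal form of xI - A over ℚ[x]) are (x - 5)(x - 2)(x + 2), each dividing the next. The characteristic polynomial is their product, (x - 5)(x - 2)(x + 2).

The rational canonical form is the block-diagonal matrix of companion matrices C(f_i):
R = [[0, 0, -20], [1, 0, 4], [0, 1, 5]].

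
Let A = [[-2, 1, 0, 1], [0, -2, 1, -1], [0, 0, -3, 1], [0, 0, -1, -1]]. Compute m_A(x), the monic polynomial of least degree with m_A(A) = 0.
m_A(x) = (x + 2)^2

The characteristic polynomial factors as (x + 2)^4. The minimal polynomial is ∏(x - λ)^{k_λ} where k_λ is the size of the largest Jordan block at λ.

For λ = -2: rank(A + 2I) = 2, and the largest Jordan block has size 2 (the smallest k with rank((A + 2I)^k) = rank((A + 2I)^(k+1))).

So m_A(x) = (x + 2)^2.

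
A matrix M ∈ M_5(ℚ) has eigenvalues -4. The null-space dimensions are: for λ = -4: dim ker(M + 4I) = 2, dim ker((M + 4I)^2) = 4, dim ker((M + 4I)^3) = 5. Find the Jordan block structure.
Jordan blocks: (-4, 3), (-4, 2)

λ = -4: successive nullity increments [2, 2, 1] count blocks of size ≥ k; block sizes are [3, 2].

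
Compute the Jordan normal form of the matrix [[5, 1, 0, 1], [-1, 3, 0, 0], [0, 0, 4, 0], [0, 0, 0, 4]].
The characteristic polynomial is det(xI - A) = (x - 4)^4, so the eigenvalues are 4 (algebraic multiplicity 4).

For λ = 4: rank(A - 4I) = 2, rank((A - 4I)^2) = 1, rank((A - 4I)^3) = 0. The eigenspace has dimension 4 - 2 = 2, so there are 2 Jordan blocks; the rank sequence gives block sizes [3, 1].

Assembling the blocks gives the Jordan form J above.

J = [[4, 1, 0, 0], [0, 4, 1, 0], [0, 0, 4, 0], [0, 0, 0, 4]]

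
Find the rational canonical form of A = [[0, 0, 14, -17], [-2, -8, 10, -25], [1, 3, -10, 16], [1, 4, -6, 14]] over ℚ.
The invariant factors of A (the non-unit diagonal entries of the Smith normal form of xI - A over ℚ[x]) are (x - 1)^2(x + 2)(x + 4), each dividing the next. The characteristic polynomial is their product, (x - 1)^2(x + 2)(x + 4).

The rational canonical form is the block-diagonal matrix of companion matrices C(f_i):
R = [[0, 0, 0, -8], [1, 0, 0, 10], [0, 1, 0, 3], [0, 0, 1, -4]].

R = [[0, 0, 0, -8], [1, 0, 0, 10], [0, 1, 0, 3], [0, 0, 1, -4]]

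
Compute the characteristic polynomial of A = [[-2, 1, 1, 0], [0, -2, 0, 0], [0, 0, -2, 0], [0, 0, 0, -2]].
χ_A(x) = (x + 2)^4

xI - A = [[x + 2, -1, -1, 0], [0, x + 2, 0, 0], [0, 0, x + 2, 0], [0, 0, 0, x + 2]].

Expanding det(xI - A) along the first row:
det(xI - A) = + (x + 2)·det([[x + 2, 0, 0], [0, x + 2, 0], [0, 0, x + 2]]) - (-1)·det([[0, 0, 0], [0, x + 2, 0], [0, 0, x + 2]]) + (-1)·det([[0, x + 2, 0], [0, 0, 0], [0, 0, x + 2]]) - (0)·det([[0, x + 2, 0], [0, 0, x + 2], [0, 0, 0]]).

Evaluating gives χ_A(x) = x^4 + 8x^3 + 24x^2 + 32x + 16 = (x + 2)^4.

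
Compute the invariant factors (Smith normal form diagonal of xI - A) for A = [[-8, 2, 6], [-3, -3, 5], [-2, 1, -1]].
The Jordan structure of A has elementary divisors (x + 4)^3. Arranging the block sizes at each eigenvalue in decreasing order and taking row products gives the invariant factors.

Invariant factors (smallest first, each dividing the next): (x + 4)^3.

Check: the last factor (x + 4)^3 is the minimal polynomial, and the product (x + 4)^3 is the characteristic polynomial.

(x + 4)^3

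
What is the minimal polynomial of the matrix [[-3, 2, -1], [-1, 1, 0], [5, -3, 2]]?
The characteristic polynomial factors as x^3. The minimal polynomial is ∏(x - λ)^{k_λ} where k_λ is the size of the largest Jordan block at λ.

For λ = 0: rank(A) = 2, and the largest Jordan block has size 3 (the smallest k with rank(A^k) = rank(A^(k+1))).

So m_A(x) = x^3.

m_A(x) = x^3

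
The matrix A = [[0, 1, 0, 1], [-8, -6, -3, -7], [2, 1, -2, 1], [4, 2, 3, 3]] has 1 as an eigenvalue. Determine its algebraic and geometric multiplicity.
The characteristic polynomial is (x - 1)(x + 2)^3, so the factor x - 1 appears with exponent 1: the algebraic multiplicity is 1.

rank(A - I) = 3, so the eigenspace has dimension 4 - 3 = 1: the geometric multiplicity is 1.

algebraic multiplicity 1, geometric multiplicity 1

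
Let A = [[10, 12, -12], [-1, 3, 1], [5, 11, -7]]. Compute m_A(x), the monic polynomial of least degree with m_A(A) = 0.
The characteristic polynomial factors as (x - 4)^2(x + 2). The minimal polynomial is ∏(x - λ)^{k_λ} where k_λ is the size of the largest Jordan block at λ.

For λ = -2: rank(A + 2I) = 2, and the largest Jordan block has size 1 (the smallest k with rank((A + 2I)^k) = rank((A + 2I)^(k+1))).
For λ = 4: rank(A - 4I) = 2, and the largest Jordan block has size 2 (the smallest k with rank((A - 4I)^k) = rank((A - 4I)^(k+1))).

So m_A(x) = (x - 4)^2(x + 2).

m_A(x) = (x - 4)^2(x + 2)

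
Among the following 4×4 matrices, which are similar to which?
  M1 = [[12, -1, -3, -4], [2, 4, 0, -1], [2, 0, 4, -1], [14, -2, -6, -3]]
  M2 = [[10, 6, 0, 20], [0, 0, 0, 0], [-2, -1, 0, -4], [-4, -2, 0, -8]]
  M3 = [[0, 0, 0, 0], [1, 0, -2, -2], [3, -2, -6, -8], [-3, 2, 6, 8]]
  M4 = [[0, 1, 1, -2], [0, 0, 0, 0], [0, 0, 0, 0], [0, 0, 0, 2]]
2 classes: {M1}, {M2, M3, M4}

Characteristic polynomials: χ_{M1} = (x - 5)(x - 4)^3, χ_{M2} = x^3(x - 2), χ_{M3} = x^3(x - 2), χ_{M4} = x^3(x - 2).

{M1}: invariant factors x - 4, (x - 5)(x - 4)^2.

{M2, M3, M4}: invariant factors x, x^2(x - 2).

Matrices are similar if and only if their invariant-factor lists agree; the partition into similarity classes is {M1}, {M2, M3, M4}.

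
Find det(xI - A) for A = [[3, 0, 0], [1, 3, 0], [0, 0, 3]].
xI - A = [[x - 3, 0, 0], [-1, x - 3, 0], [0, 0, x - 3]].

Expanding det(xI - A) along the first row:
det(xI - A) = + (x - 3)·det([[x - 3, 0], [0, x - 3]]) - (0)·det([[-1, 0], [0, x - 3]]) + (0)·det([[-1, x - 3], [0, 0]]).

Evaluating gives χ_A(x) = x^3 - 9x^2 + 27x - 27 = (x - 3)^3.

χ_A(x) = (x - 3)^3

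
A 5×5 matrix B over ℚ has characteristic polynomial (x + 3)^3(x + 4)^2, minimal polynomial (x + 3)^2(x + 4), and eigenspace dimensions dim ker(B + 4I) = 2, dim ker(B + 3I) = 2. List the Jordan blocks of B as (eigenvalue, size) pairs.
λ = -4: algebraic multiplicity 2 (exponent in χ_B), largest block size 1 (exponent in m_B), 2 blocks (geometric multiplicity). These force block sizes [1, 1].
λ = -3: algebraic multiplicity 3 (exponent in χ_B), largest block size 2 (exponent in m_B), 2 blocks (geometric multiplicity). These force block sizes [2, 1].

Jordan blocks: (-4, 1), (-4, 1), (-3, 2), (-3, 1)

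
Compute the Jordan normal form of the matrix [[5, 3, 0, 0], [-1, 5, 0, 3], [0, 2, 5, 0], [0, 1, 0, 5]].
The characteristic polynomial is det(xI - A) = (x - 5)^4, so the eigenvalues are 5 (algebraic multiplicity 4).

For λ = 5: rank(A - 5I) = 2, rank((A - 5I)^2) = 1, rank((A - 5I)^3) = 0. The eigenspace has dimension 4 - 2 = 2, so there are 2 Jordan blocks; the rank sequence gives block sizes [3, 1].

Assembling the blocks gives the Jordan form J above.

J = [[5, 1, 0, 0], [0, 5, 1, 0], [0, 0, 5, 0], [0, 0, 0, 5]]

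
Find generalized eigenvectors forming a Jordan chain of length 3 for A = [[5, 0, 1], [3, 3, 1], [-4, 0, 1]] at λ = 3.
We seek v_1 ∈ ker((A - 3I)^3) \ ker((A - 3I)^2), then set v_{i+1} = (A - 3I) v_i.

One such chain is v_1 = [[0, -1, 1]]^T, v_2 = [[1, 1, -2]]^T, v_3 = [[0, 1, 0]]^T. Check: (A - 3I) v_3 = [[0, 0, 0]]^T = 0.

v_1 = [[0, -1, 1]]^T, v_2 = [[1, 1, -2]]^T, v_3 = [[0, 1, 0]]^T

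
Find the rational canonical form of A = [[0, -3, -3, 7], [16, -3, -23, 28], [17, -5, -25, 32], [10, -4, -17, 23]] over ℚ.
The invariant factors of A (the non-unit diagonal entries of the Smith normal form of xI - A over ℚ[x]) are (x + 5)(x^3 + x - 3), each dividing the next. The characteristic polynomial is their product, (x + 5)(x^3 + x - 3).

The rational canonical form is the block-diagonal matrix of companion matrices C(f_i):
R = [[0, 0, 0, 15], [1, 0, 0, -2], [0, 1, 0, -1], [0, 0, 1, -5]].

Note the characteristic polynomial does not split into linear factors over ℚ, so A has no Jordan form over ℚ; the rational canonical form exists over any field.

R = [[0, 0, 0, 15], [1, 0, 0, -2], [0, 1, 0, -1], [0, 0, 1, -5]]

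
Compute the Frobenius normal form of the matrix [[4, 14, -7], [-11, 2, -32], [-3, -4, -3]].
The invariant factors of A (the non-unit diagonal entries of the Smith normal form of xI - A over ℚ[x]) are (x - 4)(x^2 + x - 1), each dividing the next. The characteristic polynomial is their product, (x - 4)(x^2 + x - 1).

The rational canonical form is the block-diagonal matrix of companion matrices C(f_i):
R = [[0, 0, -4], [1, 0, 5], [0, 1, 3]].

Note the characteristic polynomial does not split into linear factors over ℚ, so A has no Jordan form over ℚ; the rational canonical form exists over any field.

R = [[0, 0, -4], [1, 0, 5], [0, 1, 3]]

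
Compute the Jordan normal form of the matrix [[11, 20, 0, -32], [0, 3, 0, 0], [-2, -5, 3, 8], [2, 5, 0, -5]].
J = [[3, 1, 0, 0], [0, 3, 0, 0], [0, 0, 3, 0], [0, 0, 0, 3]]

The characteristic polynomial is det(xI - A) = (x - 3)^4, so the eigenvalues are 3 (algebraic multiplicity 4).

For λ = 3: rank(A - 3I) = 1, rank((A - 3I)^2) = 0. The eigenspace has dimension 4 - 1 = 3, so there are 3 Jordan blocks; the rank sequence gives block sizes [2, 1, 1].

Assembling the blocks gives the Jordan form J above.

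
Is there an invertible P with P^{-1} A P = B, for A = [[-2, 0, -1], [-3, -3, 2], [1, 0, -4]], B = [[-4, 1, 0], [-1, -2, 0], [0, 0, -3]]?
Both have characteristic polynomial (x + 3)^3, but the minimal polynomial of A is (x + 3)^3 while the minimal polynomial of B is (x + 3)^2. The minimal polynomial is a similarity invariant, so A and B are not similar.

No.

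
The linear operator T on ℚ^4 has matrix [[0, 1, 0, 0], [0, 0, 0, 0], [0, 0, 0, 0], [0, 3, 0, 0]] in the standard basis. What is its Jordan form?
J = [[0, 1, 0, 0], [0, 0, 0, 0], [0, 0, 0, 0], [0, 0, 0, 0]]

The characteristic polynomial is det(xI - A) = x^4, so the eigenvalues are 0 (algebraic multiplicity 4).

For λ = 0: rank(A) = 1, rank(A^2) = 0. The eigenspace has dimension 4 - 1 = 3, so there are 3 Jordan blocks; the rank sequence gives block sizes [2, 1, 1].

Assembling the blocks gives the Jordan form J above.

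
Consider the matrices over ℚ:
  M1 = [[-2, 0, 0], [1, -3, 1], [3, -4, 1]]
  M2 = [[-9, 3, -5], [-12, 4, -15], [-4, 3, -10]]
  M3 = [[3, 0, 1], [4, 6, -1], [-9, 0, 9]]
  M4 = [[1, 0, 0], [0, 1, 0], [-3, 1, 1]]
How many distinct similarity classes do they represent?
Characteristic polynomials: χ_{M1} = (x + 1)^2(x + 2), χ_{M2} = (x + 5)^3, χ_{M3} = (x - 6)^3, χ_{M4} = (x - 1)^3.

{M1}: invariant factors (x + 1)^2(x + 2).

{M2}: invariant factors x + 5, (x + 5)^2.

{M3}: invariant factors (x - 6)^3.

{M4}: invariant factors x - 1, (x - 1)^2.

Matrices are similar if and only if their invariant-factor lists agree; the partition into similarity classes is {M1}, {M2}, {M3}, {M4}.

4 classes: {M1}, {M2}, {M3}, {M4}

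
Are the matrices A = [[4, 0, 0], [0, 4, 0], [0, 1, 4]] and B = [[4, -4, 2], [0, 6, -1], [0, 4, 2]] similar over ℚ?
Yes.

Two matrices over a field are similar if and only if they have the same invariant factors.

Both A and B have characteristic polynomial (x - 4)^3 and minimal polynomial (x - 4)^2. Computing further, both have invariant factors x - 4, (x - 4)^2. Hence A and B are similar.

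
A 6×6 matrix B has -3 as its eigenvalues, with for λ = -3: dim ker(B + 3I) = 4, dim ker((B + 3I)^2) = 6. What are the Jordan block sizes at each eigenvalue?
λ = -3: successive nullity increments [4, 2] count blocks of size ≥ k; block sizes are [2, 2, 1, 1].

Jordan blocks: (-3, 2), (-3, 2), (-3, 1), (-3, 1)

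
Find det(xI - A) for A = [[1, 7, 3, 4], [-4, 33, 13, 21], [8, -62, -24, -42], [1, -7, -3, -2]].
χ_A(x) = (x - 2)^4

xI - A = [[x - 1, -7, -3, -4], [4, x - 33, -13, -21], [-8, 62, x + 24, 42], [-1, 7, 3, x + 2]].

Expanding det(xI - A) along the first row:
det(xI - A) = + (x - 1)·det([[x - 33, -13, -21], [62, x + 24, 42], [7, 3, x + 2]]) - (-7)·det([[4, -13, -21], [-8, x + 24, 42], [-1, 3, x + 2]]) + (-3)·det([[4, x - 33, -21], [-8, 62, 42], [-1, 7, x + 2]]) - (-4)·det([[4, x - 33, -13], [-8, 62, x + 24], [-1, 7, 3]]).

Evaluating gives χ_A(x) = x^4 - 8x^3 + 24x^2 - 32x + 16 = (x - 2)^4.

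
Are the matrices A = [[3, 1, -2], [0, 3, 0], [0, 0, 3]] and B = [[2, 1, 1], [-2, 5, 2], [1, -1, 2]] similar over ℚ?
Yes.

Two matrices over a field are similar if and only if they have the same invariant factors.

Both A and B have characteristic polynomial (x - 3)^3 and minimal polynomial (x - 3)^2. Computing further, both have invariant factors x - 3, (x - 3)^2. Hence A and B are similar.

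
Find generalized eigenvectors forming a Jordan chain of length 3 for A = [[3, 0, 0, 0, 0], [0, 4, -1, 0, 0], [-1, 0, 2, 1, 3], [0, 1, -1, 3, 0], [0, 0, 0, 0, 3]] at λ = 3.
We seek v_1 ∈ ker((A - 3I)^3) \ ker((A - 3I)^2), then set v_{i+1} = (A - 3I) v_i.

One such chain is v_1 = [[0, 1, 1, 0, 0]]^T, v_2 = [[0, 0, -1, 0, 0]]^T, v_3 = [[0, 1, 1, 1, 0]]^T. Check: (A - 3I) v_3 = [[0, 0, 0, 0, 0]]^T = 0.

v_1 = [[0, 1, 1, 0, 0]]^T, v_2 = [[0, 0, -1, 0, 0]]^T, v_3 = [[0, 1, 1, 1, 0]]^T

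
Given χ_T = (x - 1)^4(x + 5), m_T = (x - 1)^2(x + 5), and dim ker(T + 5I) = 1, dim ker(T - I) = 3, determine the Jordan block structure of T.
Jordan blocks: (-5, 1), (1, 2), (1, 1), (1, 1)

λ = -5: algebraic multiplicity 1 (exponent in χ_T), largest block size 1 (exponent in m_T), 1 block (geometric multiplicity). This forces block sizes [1].
λ = 1: algebraic multiplicity 4 (exponent in χ_T), largest block size 2 (exponent in m_T), 3 blocks (geometric multiplicity). These force block sizes [2, 1, 1].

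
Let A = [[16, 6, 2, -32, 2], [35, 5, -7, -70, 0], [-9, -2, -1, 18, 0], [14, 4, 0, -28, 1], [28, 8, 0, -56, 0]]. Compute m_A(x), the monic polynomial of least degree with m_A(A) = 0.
m_A(x) = x^2(x + 2)(x + 3)^2

The characteristic polynomial factors as x^2(x + 2)(x + 3)^2. The minimal polynomial is ∏(x - λ)^{k_λ} where k_λ is the size of the largest Jordan block at λ.

For λ = -3: rank(A + 3I) = 4, and the largest Jordan block has size 2 (the smallest k with rank((A + 3I)^k) = rank((A + 3I)^(k+1))).
For λ = -2: rank(A + 2I) = 4, and the largest Jordan block has size 1 (the smallest k with rank((A + 2I)^k) = rank((A + 2I)^(k+1))).
For λ = 0: rank(A) = 4, and the largest Jordan block has size 2 (the smallest k with rank(A^k) = rank(A^(k+1))).

So m_A(x) = x^2(x + 2)(x + 3)^2.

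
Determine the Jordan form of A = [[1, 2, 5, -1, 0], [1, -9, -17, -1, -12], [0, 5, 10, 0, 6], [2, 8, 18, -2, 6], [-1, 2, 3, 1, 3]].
J = [[0, 1, 0, 0, 0], [0, 0, 1, 0, 0], [0, 0, 0, 0, 0], [0, 0, 0, 0, 0], [0, 0, 0, 0, 3]]

The characteristic polynomial is det(xI - A) = x^4(x - 3), so the eigenvalues are 0 (algebraic multiplicity 4), 3 (algebraic multiplicity 1).

For λ = 0: rank(A) = 3, rank(A^2) = 2, rank(A^3) = 1. The eigenspace has dimension 5 - 3 = 2, so there are 2 Jordan blocks; the rank sequence gives block sizes [3, 1].

For λ = 3: algebraic multiplicity 1 gives one 1×1 block.

Assembling the blocks gives the Jordan form J above.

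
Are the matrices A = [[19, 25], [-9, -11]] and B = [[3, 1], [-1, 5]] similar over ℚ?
Two matrices over a field are similar if and only if they have the same invariant factors.

Both A and B have characteristic polynomial (x - 4)^2 and minimal polynomial (x - 4)^2. Computing further, both have invariant factors (x - 4)^2. Hence A and B are similar.

Yes.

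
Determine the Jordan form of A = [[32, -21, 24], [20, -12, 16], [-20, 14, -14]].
The characteristic polynomial is det(xI - A) = (x - 2)^3, so the eigenvalues are 2 (algebraic multiplicity 3).

For λ = 2: rank(A - 2I) = 1, rank((A - 2I)^2) = 0. The eigenspace has dimension 3 - 1 = 2, so there are 2 Jordan blocks; the rank sequence gives block sizes [2, 1].

Assembling the blocks gives the Jordan form J above.

J = [[2, 1, 0], [0, 2, 0], [0, 0, 2]]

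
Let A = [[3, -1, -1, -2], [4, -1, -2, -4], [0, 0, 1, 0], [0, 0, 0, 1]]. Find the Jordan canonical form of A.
J = [[1, 1, 0, 0], [0, 1, 0, 0], [0, 0, 1, 0], [0, 0, 0, 1]]

The characteristic polynomial is det(xI - A) = (x - 1)^4, so the eigenvalues are 1 (algebraic multiplicity 4).

For λ = 1: rank(A - I) = 1, rank((A - I)^2) = 0. The eigenspace has dimension 4 - 1 = 3, so there are 3 Jordan blocks; the rank sequence gives block sizes [2, 1, 1].

Assembling the blocks gives the Jordan form J above.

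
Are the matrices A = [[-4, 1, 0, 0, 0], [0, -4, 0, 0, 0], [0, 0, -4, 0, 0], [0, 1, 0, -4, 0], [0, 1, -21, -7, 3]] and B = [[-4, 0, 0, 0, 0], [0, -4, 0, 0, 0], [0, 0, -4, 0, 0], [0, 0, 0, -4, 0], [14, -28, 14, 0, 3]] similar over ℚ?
No.

Both have characteristic polynomial (x - 3)(x + 4)^4, but the minimal polynomial of A is (x - 3)(x + 4)^2 while the minimal polynomial of B is (x - 3)(x + 4). The minimal polynomial is a similarity invariant, so A and B are not similar.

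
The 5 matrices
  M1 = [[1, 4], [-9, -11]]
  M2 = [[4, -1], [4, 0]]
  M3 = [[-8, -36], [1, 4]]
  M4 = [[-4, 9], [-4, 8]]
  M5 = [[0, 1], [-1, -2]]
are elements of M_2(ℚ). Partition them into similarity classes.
Characteristic polynomials: χ_{M1} = (x + 5)^2, χ_{M2} = (x - 2)^2, χ_{M3} = (x + 2)^2, χ_{M4} = (x - 2)^2, χ_{M5} = (x + 1)^2.

{M1}: invariant factors (x + 5)^2.

{M2, M4}: invariant factors (x - 2)^2.

{M3}: invariant factors (x + 2)^2.

{M5}: invariant factors (x + 1)^2.

Matrices are similar if and only if their invariant-factor lists agree; the partition into similarity classes is {M1}, {M2, M4}, {M3}, {M5}.

4 classes: {M1}, {M2, M4}, {M3}, {M5}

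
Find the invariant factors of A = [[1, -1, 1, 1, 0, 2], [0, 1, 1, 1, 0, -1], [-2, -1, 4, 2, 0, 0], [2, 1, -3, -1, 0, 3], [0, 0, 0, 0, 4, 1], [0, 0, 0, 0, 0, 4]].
The Jordan structure of A has elementary divisors (x - 1)^3, (x - 2), (x - 4)^2. Arranging the block sizes at each eigenvalue in decreasing order and taking row products gives the invariant factors.

Invariant factors (smallest first, each dividing the next): (x - 4)^2(x - 2)(x - 1)^3.

Check: the last factor (x - 4)^2(x - 2)(x - 1)^3 is the minimal polynomial, and the product (x - 4)^2(x - 2)(x - 1)^3 is the characteristic polynomial.

(x - 4)^2(x - 2)(x - 1)^3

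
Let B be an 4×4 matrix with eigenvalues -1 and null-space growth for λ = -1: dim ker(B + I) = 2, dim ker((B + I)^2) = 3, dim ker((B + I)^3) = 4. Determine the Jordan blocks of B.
λ = -1: successive nullity increments [2, 1, 1] count blocks of size ≥ k; block sizes are [3, 1].

Jordan blocks: (-1, 3), (-1, 1)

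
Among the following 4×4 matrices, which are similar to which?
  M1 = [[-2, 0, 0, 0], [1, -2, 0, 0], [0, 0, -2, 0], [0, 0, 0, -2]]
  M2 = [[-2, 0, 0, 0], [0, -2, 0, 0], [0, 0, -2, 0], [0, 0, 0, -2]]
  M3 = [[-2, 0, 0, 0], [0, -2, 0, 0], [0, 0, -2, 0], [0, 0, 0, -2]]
2 classes: {M1}, {M2, M3}

Characteristic polynomials: χ_{M1} = (x + 2)^4, χ_{M2} = (x + 2)^4, χ_{M3} = (x + 2)^4.

{M1}: invariant factors x + 2, x + 2, (x + 2)^2.

{M2, M3}: invariant factors x + 2, x + 2, x + 2, x + 2.

Matrices are similar if and only if their invariant-factor lists agree; the partition into similarity classes is {M1}, {M2, M3}.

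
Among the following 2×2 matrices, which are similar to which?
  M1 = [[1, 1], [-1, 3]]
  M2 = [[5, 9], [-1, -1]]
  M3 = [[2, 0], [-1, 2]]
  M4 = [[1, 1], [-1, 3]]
1 class: {M1, M2, M3, M4}

Characteristic polynomials: χ_{M1} = (x - 2)^2, χ_{M2} = (x - 2)^2, χ_{M3} = (x - 2)^2, χ_{M4} = (x - 2)^2.

{M1, M2, M3, M4}: invariant factors (x - 2)^2.

Matrices are similar if and only if their invariant-factor lists agree; the partition into similarity classes is {M1, M2, M3, M4}.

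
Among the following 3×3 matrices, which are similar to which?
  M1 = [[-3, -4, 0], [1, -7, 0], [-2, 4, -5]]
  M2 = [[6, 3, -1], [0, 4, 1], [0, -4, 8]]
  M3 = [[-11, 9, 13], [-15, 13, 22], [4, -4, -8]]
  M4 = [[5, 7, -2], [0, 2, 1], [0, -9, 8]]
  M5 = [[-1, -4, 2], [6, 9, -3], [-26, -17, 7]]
5 classes: {M1}, {M2}, {M3}, {M4}, {M5}

Characteristic polynomials: χ_{M1} = (x + 5)^3, χ_{M2} = (x - 6)^3, χ_{M3} = (x + 2)^3, χ_{M4} = (x - 5)^3, χ_{M5} = (x - 6)^2(x - 3).

{M1}: invariant factors x + 5, (x + 5)^2.

{M2}: invariant factors (x - 6)^3.

{M3}: invariant factors (x + 2)^3.

{M4}: invariant factors (x - 5)^3.

{M5}: invariant factors (x - 6)^2(x - 3).

Matrices are similar if and only if their invariant-factor lists agree; the partition into similarity classes is {M1}, {M2}, {M3}, {M4}, {M5}.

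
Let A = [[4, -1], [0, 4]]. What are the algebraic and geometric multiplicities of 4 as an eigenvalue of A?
algebraic multiplicity 2, geometric multiplicity 1

The characteristic polynomial is (x - 4)^2, so the factor x - 4 appears with exponent 2: the algebraic multiplicity is 2.

rank(A - 4I) = 1, so the eigenspace has dimension 2 - 1 = 1: the geometric multiplicity is 1.

Since 1 < 2, A is not diagonalizable.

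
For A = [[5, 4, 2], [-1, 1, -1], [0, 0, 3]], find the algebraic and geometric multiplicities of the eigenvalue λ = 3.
algebraic multiplicity 3, geometric multiplicity 2

The characteristic polynomial is (x - 3)^3, so the factor x - 3 appears with exponent 3: the algebraic multiplicity is 3.

rank(A - 3I) = 1, so the eigenspace has dimension 3 - 1 = 2: the geometric multiplicity is 2.

Since 2 < 3, A is not diagonalizable.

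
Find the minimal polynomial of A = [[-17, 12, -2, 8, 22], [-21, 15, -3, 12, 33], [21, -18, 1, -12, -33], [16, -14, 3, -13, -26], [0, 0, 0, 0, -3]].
The characteristic polynomial factors as (x + 3)^4(x + 5). The minimal polynomial is ∏(x - λ)^{k_λ} where k_λ is the size of the largest Jordan block at λ.

For λ = -5: rank(A + 5I) = 4, and the largest Jordan block has size 1 (the smallest k with rank((A + 5I)^k) = rank((A + 5I)^(k+1))).
For λ = -3: rank(A + 3I) = 3, and the largest Jordan block has size 3 (the smallest k with rank((A + 3I)^k) = rank((A + 3I)^(k+1))).

So m_A(x) = (x + 3)^3(x + 5).

m_A(x) = (x + 3)^3(x + 5)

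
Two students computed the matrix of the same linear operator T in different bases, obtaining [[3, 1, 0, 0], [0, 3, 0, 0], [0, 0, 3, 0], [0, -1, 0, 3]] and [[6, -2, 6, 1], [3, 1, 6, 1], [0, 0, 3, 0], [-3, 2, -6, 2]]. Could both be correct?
Yes.

Two matrices over a field are similar if and only if they have the same invariant factors.

Both A and B have characteristic polynomial (x - 3)^4 and minimal polynomial (x - 3)^2. Computing further, both have invariant factors x - 3, x - 3, (x - 3)^2. Hence A and B are similar.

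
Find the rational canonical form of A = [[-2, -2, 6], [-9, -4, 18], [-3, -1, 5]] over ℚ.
The invariant factors of A (the non-unit diagonal entries of the Smith normal form of xI - A over ℚ[x]) are (x - 2)(x + 1)(x + 2), each dividing the next. The characteristic polynomial is their product, (x - 2)(x + 1)(x + 2).

The rational canonical form is the block-diagonal matrix of companion matrices C(f_i):
R = [[0, 0, 4], [1, 0, 4], [0, 1, -1]].

R = [[0, 0, 4], [1, 0, 4], [0, 1, -1]]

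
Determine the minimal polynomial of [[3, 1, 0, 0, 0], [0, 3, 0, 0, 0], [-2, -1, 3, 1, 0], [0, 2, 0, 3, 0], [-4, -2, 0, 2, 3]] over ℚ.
m_A(x) = (x - 3)^2

The characteristic polynomial factors as (x - 3)^5. The minimal polynomial is ∏(x - λ)^{k_λ} where k_λ is the size of the largest Jordan block at λ.

For λ = 3: rank(A - 3I) = 2, and the largest Jordan block has size 2 (the smallest k with rank((A - 3I)^k) = rank((A - 3I)^(k+1))).

So m_A(x) = (x - 3)^2.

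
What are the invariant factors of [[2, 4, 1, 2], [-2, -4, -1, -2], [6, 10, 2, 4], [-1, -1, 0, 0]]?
x^2, x^2

The Jordan structure of A has elementary divisors x^2, x^2. Arranging the block sizes at each eigenvalue in decreasing order and taking row products gives the invariant factors.

Invariant factors (smallest first, each dividing the next): x^2, x^2.

Check: the last factor x^2 is the minimal polynomial, and the product x^4 is the characteristic polynomial.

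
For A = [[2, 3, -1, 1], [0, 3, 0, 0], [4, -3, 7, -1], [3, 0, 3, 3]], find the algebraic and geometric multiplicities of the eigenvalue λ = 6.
algebraic multiplicity 1, geometric multiplicity 1

The characteristic polynomial is (x - 6)(x - 3)^3, so the factor x - 6 appears with exponent 1: the algebraic multiplicity is 1.

rank(A - 6I) = 3, so the eigenspace has dimension 4 - 3 = 1: the geometric multiplicity is 1.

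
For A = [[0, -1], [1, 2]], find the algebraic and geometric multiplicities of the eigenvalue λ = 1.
algebraic multiplicity 2, geometric multiplicity 1

The characteristic polynomial is (x - 1)^2, so the factor x - 1 appears with exponent 2: the algebraic multiplicity is 2.

rank(A - I) = 1, so the eigenspace has dimension 2 - 1 = 1: the geometric multiplicity is 1.

Since 1 < 2, A is not diagonalizable.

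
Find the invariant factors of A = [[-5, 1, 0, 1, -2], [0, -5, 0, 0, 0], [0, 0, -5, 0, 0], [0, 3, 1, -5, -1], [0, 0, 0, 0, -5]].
x + 5, x + 5, (x + 5)^3

The Jordan structure of A has elementary divisors (x + 5)^3, (x + 5), (x + 5). Arranging the block sizes at each eigenvalue in decreasing order and taking row products gives the invariant factors.

Invariant factors (smallest first, each dividing the next): x + 5, x + 5, (x + 5)^3.

Check: the last factor (x + 5)^3 is the minimal polynomial, and the product (x + 5)^5 is the characteristic polynomial.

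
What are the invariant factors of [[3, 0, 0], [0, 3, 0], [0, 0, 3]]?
The Jordan structure of A has elementary divisors (x - 3), (x - 3), (x - 3). Arranging the block sizes at each eigenvalue in decreasing order and taking row products gives the invariant factors.

Invariant factors (smallest first, each dividing the next): x - 3, x - 3, x - 3.

Check: the last factor x - 3 is the minimal polynomial, and the product (x - 3)^3 is the characteristic polynomial.

x - 3, x - 3, x - 3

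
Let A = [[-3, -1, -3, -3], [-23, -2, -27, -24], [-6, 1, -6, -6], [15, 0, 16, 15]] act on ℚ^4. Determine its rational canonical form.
R = [[0, 0, 0, -9], [1, 0, 0, -12], [0, 1, 0, 2], [0, 0, 1, 4]]

The invariant factors of A (the non-unit diagonal entries of the Smith normal form of xI - A over ℚ[x]) are (x - 3)^2(x + 1)^2, each dividing the next. The characteristic polynomial is their product, (x - 3)^2(x + 1)^2.

The rational canonical form is the block-diagonal matrix of companion matrices C(f_i):
R = [[0, 0, 0, -9], [1, 0, 0, -12], [0, 1, 0, 2], [0, 0, 1, 4]].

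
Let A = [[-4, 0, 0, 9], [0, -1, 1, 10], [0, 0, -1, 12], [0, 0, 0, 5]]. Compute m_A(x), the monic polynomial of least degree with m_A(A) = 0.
m_A(x) = (x - 5)(x + 1)^2(x + 4)

The characteristic polynomial factors as (x - 5)(x + 1)^2(x + 4). The minimal polynomial is ∏(x - λ)^{k_λ} where k_λ is the size of the largest Jordan block at λ.

For λ = -4: rank(A + 4I) = 3, and the largest Jordan block has size 1 (the smallest k with rank((A + 4I)^k) = rank((A + 4I)^(k+1))).
For λ = -1: rank(A + I) = 3, and the largest Jordan block has size 2 (the smallest k with rank((A + I)^k) = rank((A + I)^(k+1))).
For λ = 5: rank(A - 5I) = 3, and the largest Jordan block has size 1 (the smallest k with rank((A - 5I)^k) = rank((A - 5I)^(k+1))).

So m_A(x) = (x - 5)(x + 1)^2(x + 4).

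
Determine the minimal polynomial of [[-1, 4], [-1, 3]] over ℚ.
The characteristic polynomial factors as (x - 1)^2. The minimal polynomial is ∏(x - λ)^{k_λ} where k_λ is the size of the largest Jordan block at λ.

For λ = 1: rank(A - I) = 1, and the largest Jordan block has size 2 (the smallest k with rank((A - I)^k) = rank((A - I)^(k+1))).

So m_A(x) = (x - 1)^2.

m_A(x) = (x - 1)^2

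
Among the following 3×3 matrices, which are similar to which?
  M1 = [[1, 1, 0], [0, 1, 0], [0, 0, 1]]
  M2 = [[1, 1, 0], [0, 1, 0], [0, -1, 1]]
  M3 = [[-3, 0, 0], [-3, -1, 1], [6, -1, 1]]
Characteristic polynomials: χ_{M1} = (x - 1)^3, χ_{M2} = (x - 1)^3, χ_{M3} = x^2(x + 3).

{M1, M2}: invariant factors x - 1, (x - 1)^2.

{M3}: invariant factors x^2(x + 3).

Matrices are similar if and only if their invariant-factor lists agree; the partition into similarity classes is {M1, M2}, {M3}.

2 classes: {M1, M2}, {M3}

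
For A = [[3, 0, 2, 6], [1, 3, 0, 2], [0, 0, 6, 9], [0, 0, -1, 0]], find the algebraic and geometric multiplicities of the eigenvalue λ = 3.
algebraic multiplicity 4, geometric multiplicity 2

The characteristic polynomial is (x - 3)^4, so the factor x - 3 appears with exponent 4: the algebraic multiplicity is 4.

rank(A - 3I) = 2, so the eigenspace has dimension 4 - 2 = 2: the geometric multiplicity is 2.

Since 2 < 4, A is not diagonalizable.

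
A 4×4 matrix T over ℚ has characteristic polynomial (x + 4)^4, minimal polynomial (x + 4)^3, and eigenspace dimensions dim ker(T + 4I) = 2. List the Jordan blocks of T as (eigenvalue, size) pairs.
λ = -4: algebraic multiplicity 4 (exponent in χ_T), largest block size 3 (exponent in m_T), 2 blocks (geometric multiplicity). These force block sizes [3, 1].

Jordan blocks: (-4, 3), (-4, 1)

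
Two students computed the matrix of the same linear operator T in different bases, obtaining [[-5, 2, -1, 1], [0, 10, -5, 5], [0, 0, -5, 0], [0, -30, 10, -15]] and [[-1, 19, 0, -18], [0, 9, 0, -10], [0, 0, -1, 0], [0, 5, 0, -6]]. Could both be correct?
trace(A) = -15 but trace(B) = 1. The trace is a similarity invariant, so A and B are not similar.

No.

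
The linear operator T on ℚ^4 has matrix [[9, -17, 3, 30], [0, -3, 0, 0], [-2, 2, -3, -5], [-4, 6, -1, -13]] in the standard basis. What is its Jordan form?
J = [[-3, 1, 0, 0], [0, -3, 0, 0], [0, 0, -2, 1], [0, 0, 0, -2]]

The characteristic polynomial is det(xI - A) = (x + 2)^2(x + 3)^2, so the eigenvalues are -3 (algebraic multiplicity 2), -2 (algebraic multiplicity 2).

For λ = -3: rank(A + 3I) = 3, rank((A + 3I)^2) = 2. The eigenspace has dimension 4 - 3 = 1, so there is 1 Jordan block; the rank sequence gives block sizes [2].

For λ = -2: rank(A + 2I) = 3, rank((A + 2I)^2) = 2. The eigenspace has dimension 4 - 3 = 1, so there is 1 Jordan block; the rank sequence gives block sizes [2].

Assembling the blocks gives the Jordan form J above.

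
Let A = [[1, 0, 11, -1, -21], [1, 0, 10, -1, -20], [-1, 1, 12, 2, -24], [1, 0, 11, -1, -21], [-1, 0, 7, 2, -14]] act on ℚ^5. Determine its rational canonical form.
The invariant factors of A (the non-unit diagonal entries of the Smith normal form of xI - A over ℚ[x]) are x(x + 2)(x^3 + 5), each dividing the next. The characteristic polynomial is their product, x(x + 2)(x^3 + 5).

The rational canonical form is the block-diagonal matrix of companion matrices C(f_i):
R = [[0, 0, 0, 0, 0], [1, 0, 0, 0, -10], [0, 1, 0, 0, -5], [0, 0, 1, 0, 0], [0, 0, 0, 1, -2]].

Note the characteristic polynomial does not split into linear factors over ℚ, so A has no Jordan form over ℚ; the rational canonical form exists over any field.

R = [[0, 0, 0, 0, 0], [1, 0, 0, 0, -10], [0, 1, 0, 0, -5], [0, 0, 1, 0, 0], [0, 0, 0, 1, -2]]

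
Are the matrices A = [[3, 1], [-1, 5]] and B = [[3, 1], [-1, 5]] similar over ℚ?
Yes.

Two matrices over a field are similar if and only if they have the same invariant factors.

Both A and B have characteristic polynomial (x - 4)^2 and minimal polynomial (x - 4)^2. Computing further, both have invariant factors (x - 4)^2. Hence A and B are similar.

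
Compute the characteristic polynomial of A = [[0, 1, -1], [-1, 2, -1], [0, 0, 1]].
xI - A = [[x, -1, 1], [1, x - 2, 1], [0, 0, x - 1]].

Expanding det(xI - A) along the first row:
det(xI - A) = + (x)·det([[x - 2, 1], [0, x - 1]]) - (-1)·det([[1, 1], [0, x - 1]]) + (1)·det([[1, x - 2], [0, 0]]).

Evaluating gives χ_A(x) = x^3 - 3x^2 + 3x - 1 = (x - 1)^3.

χ_A(x) = (x - 1)^3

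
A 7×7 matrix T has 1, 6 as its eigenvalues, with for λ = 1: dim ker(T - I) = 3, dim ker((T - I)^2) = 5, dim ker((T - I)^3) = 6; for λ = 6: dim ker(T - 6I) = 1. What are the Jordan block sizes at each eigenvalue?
Jordan blocks: (1, 3), (1, 2), (1, 1), (6, 1)

λ = 1: successive nullity increments [3, 2, 1] count blocks of size ≥ k; block sizes are [3, 2, 1].
λ = 6: successive nullity increments [1] count blocks of size ≥ k; block sizes are [1].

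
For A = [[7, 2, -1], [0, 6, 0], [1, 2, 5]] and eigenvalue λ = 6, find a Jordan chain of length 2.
We seek v_1 ∈ ker((A - 6I)^2) \ ker(A - 6I), then set v_{i+1} = (A - 6I) v_i.

One such chain is v_1 = [[0, 0, -1]]^T, v_2 = [[1, 0, 1]]^T. Check: (A - 6I) v_2 = [[0, 0, 0]]^T = 0.

v_1 = [[0, 0, -1]]^T, v_2 = [[1, 0, 1]]^T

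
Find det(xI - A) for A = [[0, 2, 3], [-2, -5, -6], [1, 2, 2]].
χ_A(x) = (x + 1)^3

xI - A = [[x, -2, -3], [2, x + 5, 6], [-1, -2, x - 2]].

Expanding det(xI - A) along the first row:
det(xI - A) = + (x)·det([[x + 5, 6], [-2, x - 2]]) - (-2)·det([[2, 6], [-1, x - 2]]) + (-3)·det([[2, x + 5], [-1, -2]]).

Evaluating gives χ_A(x) = x^3 + 3x^2 + 3x + 1 = (x + 1)^3.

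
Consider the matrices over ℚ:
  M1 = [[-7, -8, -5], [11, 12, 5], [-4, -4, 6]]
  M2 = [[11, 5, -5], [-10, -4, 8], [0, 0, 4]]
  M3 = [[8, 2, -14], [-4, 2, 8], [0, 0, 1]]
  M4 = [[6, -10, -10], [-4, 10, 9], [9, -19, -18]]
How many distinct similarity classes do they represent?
Characteristic polynomials: χ_{M1} = (x - 6)(x - 4)(x - 1), χ_{M2} = (x - 6)(x - 4)(x - 1), χ_{M3} = (x - 6)(x - 4)(x - 1), χ_{M4} = (x - 1)^2(x + 4).

{M1, M2, M3}: invariant factors (x - 6)(x - 4)(x - 1).

{M4}: invariant factors (x - 1)^2(x + 4).

Matrices are similar if and only if their invariant-factor lists agree; the partition into similarity classes is {M1, M2, M3}, {M4}.

2 classes: {M1, M2, M3}, {M4}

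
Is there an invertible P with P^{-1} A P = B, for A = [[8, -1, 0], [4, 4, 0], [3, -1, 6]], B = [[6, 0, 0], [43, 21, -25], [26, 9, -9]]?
Two matrices over a field are similar if and only if they have the same invariant factors.

Both A and B have characteristic polynomial (x - 6)^3 and minimal polynomial (x - 6)^3. Computing further, both have invariant factors (x - 6)^3. Hence A and B are similar.

Yes.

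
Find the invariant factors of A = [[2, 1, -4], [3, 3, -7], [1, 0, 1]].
(x - 2)^3

The Jordan structure of A has elementary divisors (x - 2)^3. Arranging the block sizes at each eigenvalue in decreasing order and taking row products gives the invariant factors.

Invariant factors (smallest first, each dividing the next): (x - 2)^3.

Check: the last factor (x - 2)^3 is the minimal polynomial, and the product (x - 2)^3 is the characteristic polynomial.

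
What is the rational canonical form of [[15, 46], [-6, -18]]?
R = [[0, -6], [1, -3]]

The invariant factors of A (the non-unit diagonal entries of the Smith normal form of xI - A over ℚ[x]) are x^2 + 3x + 6, each dividing the next. The characteristic polynomial is their product, x^2 + 3x + 6.

The rational canonical form is the block-diagonal matrix of companion matrices C(f_i):
R = [[0, -6], [1, -3]].

Note the characteristic polynomial does not split into linear factors over ℚ, so A has no Jordan form over ℚ; the rational canonical form exists over any field.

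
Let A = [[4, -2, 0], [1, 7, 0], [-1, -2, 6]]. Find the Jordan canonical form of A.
J = [[5, 0, 0], [0, 6, 1], [0, 0, 6]]

The characteristic polynomial is det(xI - A) = (x - 6)^2(x - 5), so the eigenvalues are 5 (algebraic multiplicity 1), 6 (algebraic multiplicity 2).

For λ = 5: algebraic multiplicity 1 gives one 1×1 block.

For λ = 6: rank(A - 6I) = 2, rank((A - 6I)^2) = 1. The eigenspace has dimension 3 - 2 = 1, so there is 1 Jordan block; the rank sequence gives block sizes [2].

Assembling the blocks gives the Jordan form J above.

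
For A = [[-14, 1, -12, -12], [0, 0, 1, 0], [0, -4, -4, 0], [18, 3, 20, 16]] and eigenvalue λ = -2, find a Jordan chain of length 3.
We seek v_1 ∈ ker((A + 2I)^3) \ ker((A + 2I)^2), then set v_{i+1} = (A + 2I) v_i.

One such chain is v_1 = [[0, 0, 1, -1]]^T, v_2 = [[0, 1, -2, 2]]^T, v_3 = [[1, 0, 0, -1]]^T. Check: (A + 2I) v_3 = [[0, 0, 0, 0]]^T = 0.

v_1 = [[0, 0, 1, -1]]^T, v_2 = [[0, 1, -2, 2]]^T, v_3 = [[1, 0, 0, -1]]^T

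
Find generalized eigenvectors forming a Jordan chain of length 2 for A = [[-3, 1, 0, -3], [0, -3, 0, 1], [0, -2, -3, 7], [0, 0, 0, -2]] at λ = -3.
We seek v_1 ∈ ker((A + 3I)^2) \ ker(A + 3I), then set v_{i+1} = (A + 3I) v_i.

One such chain is v_1 = [[0, 1, 0, 0]]^T, v_2 = [[1, 0, -2, 0]]^T. Check: (A + 3I) v_2 = [[0, 0, 0, 0]]^T = 0.

v_1 = [[0, 1, 0, 0]]^T, v_2 = [[1, 0, -2, 0]]^T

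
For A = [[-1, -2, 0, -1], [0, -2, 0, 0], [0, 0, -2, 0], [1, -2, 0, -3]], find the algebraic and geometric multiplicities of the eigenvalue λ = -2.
algebraic multiplicity 4, geometric multiplicity 3

The characteristic polynomial is (x + 2)^4, so the factor x + 2 appears with exponent 4: the algebraic multiplicity is 4.

rank(A + 2I) = 1, so the eigenspace has dimension 4 - 1 = 3: the geometric multiplicity is 3.

Since 3 < 4, A is not diagonalizable.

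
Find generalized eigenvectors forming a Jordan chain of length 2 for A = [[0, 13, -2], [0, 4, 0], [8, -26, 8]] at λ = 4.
We seek v_1 ∈ ker((A - 4I)^2) \ ker(A - 4I), then set v_{i+1} = (A - 4I) v_i.

One such chain is v_1 = [[2, 1, 2]]^T, v_2 = [[1, 0, -2]]^T. Check: (A - 4I) v_2 = [[0, 0, 0]]^T = 0.

v_1 = [[2, 1, 2]]^T, v_2 = [[1, 0, -2]]^T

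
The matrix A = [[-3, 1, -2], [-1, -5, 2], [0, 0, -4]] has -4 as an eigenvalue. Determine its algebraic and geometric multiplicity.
algebraic multiplicity 3, geometric multiplicity 2

The characteristic polynomial is (x + 4)^3, so the factor x + 4 appears with exponent 3: the algebraic multiplicity is 3.

rank(A + 4I) = 1, so the eigenspace has dimension 3 - 1 = 2: the geometric multiplicity is 2.

Since 2 < 3, A is not diagonalizable.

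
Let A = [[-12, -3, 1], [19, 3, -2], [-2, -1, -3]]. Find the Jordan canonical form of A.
The characteristic polynomial is det(xI - A) = (x + 4)^3, so the eigenvalues are -4 (algebraic multiplicity 3).

For λ = -4: rank(A + 4I) = 2, rank((A + 4I)^2) = 1, rank((A + 4I)^3) = 0. The eigenspace has dimension 3 - 2 = 1, so there is 1 Jordan block; the rank sequence gives block sizes [3].

Assembling the blocks gives the Jordan form J above.

J = [[-4, 1, 0], [0, -4, 1], [0, 0, -4]]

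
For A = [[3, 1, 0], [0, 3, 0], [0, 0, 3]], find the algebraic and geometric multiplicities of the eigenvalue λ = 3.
algebraic multiplicity 3, geometric multiplicity 2

The characteristic polynomial is (x - 3)^3, so the factor x - 3 appears with exponent 3: the algebraic multiplicity is 3.

rank(A - 3I) = 1, so the eigenspace has dimension 3 - 1 = 2: the geometric multiplicity is 2.

Since 2 < 3, A is not diagonalizable.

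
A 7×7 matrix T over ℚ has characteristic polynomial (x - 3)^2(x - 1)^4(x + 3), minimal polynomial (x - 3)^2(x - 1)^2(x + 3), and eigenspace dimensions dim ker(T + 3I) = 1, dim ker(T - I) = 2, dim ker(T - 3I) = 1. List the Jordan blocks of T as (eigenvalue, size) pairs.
λ = -3: algebraic multiplicity 1 (exponent in χ_T), largest block size 1 (exponent in m_T), 1 block (geometric multiplicity). This forces block sizes [1].
λ = 1: algebraic multiplicity 4 (exponent in χ_T), largest block size 2 (exponent in m_T), 2 blocks (geometric multiplicity). These force block sizes [2, 2].
λ = 3: algebraic multiplicity 2 (exponent in χ_T), largest block size 2 (exponent in m_T), 1 block (geometric multiplicity). This forces block sizes [2].

Jordan blocks: (-3, 1), (1, 2), (1, 2), (3, 2)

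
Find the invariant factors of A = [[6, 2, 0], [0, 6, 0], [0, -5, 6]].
x - 6, (x - 6)^2

The Jordan structure of A has elementary divisors (x - 6)^2, (x - 6). Arranging the block sizes at each eigenvalue in decreasing order and taking row products gives the invariant factors.

Invariant factors (smallest first, each dividing the next): x - 6, (x - 6)^2.

Check: the last factor (x - 6)^2 is the minimal polynomial, and the product (x - 6)^3 is the characteristic polynomial.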